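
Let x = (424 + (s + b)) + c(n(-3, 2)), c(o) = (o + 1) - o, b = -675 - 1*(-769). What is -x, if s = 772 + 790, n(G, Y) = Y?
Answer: -2081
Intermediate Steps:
s = 1562
b = 94 (b = -675 + 769 = 94)
c(o) = 1 (c(o) = (1 + o) - o = 1)
x = 2081 (x = (424 + (1562 + 94)) + 1 = (424 + 1656) + 1 = 2080 + 1 = 2081)
-x = -1*2081 = -2081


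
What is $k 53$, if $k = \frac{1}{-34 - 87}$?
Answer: $- \frac{53}{121} \approx -0.43802$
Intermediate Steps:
$k = - \frac{1}{121}$ ($k = \frac{1}{-121} = - \frac{1}{121} \approx -0.0082645$)
$k 53 = \left(- \frac{1}{121}\right) 53 = - \frac{53}{121}$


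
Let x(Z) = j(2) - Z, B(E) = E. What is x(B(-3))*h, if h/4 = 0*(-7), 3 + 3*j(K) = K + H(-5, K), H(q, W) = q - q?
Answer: 0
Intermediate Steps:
H(q, W) = 0
j(K) = -1 + K/3 (j(K) = -1 + (K + 0)/3 = -1 + K/3)
x(Z) = -1/3 - Z (x(Z) = (-1 + (1/3)*2) - Z = (-1 + 2/3) - Z = -1/3 - Z)
h = 0 (h = 4*(0*(-7)) = 4*0 = 0)
x(B(-3))*h = (-1/3 - 1*(-3))*0 = (-1/3 + 3)*0 = (8/3)*0 = 0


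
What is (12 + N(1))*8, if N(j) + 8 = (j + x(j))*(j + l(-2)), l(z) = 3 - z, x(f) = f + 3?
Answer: 272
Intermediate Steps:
x(f) = 3 + f
N(j) = -8 + (3 + 2*j)*(5 + j) (N(j) = -8 + (j + (3 + j))*(j + (3 - 1*(-2))) = -8 + (3 + 2*j)*(j + (3 + 2)) = -8 + (3 + 2*j)*(j + 5) = -8 + (3 + 2*j)*(5 + j))
(12 + N(1))*8 = (12 + (7 + 2*1**2 + 13*1))*8 = (12 + (7 + 2*1 + 13))*8 = (12 + (7 + 2 + 13))*8 = (12 + 22)*8 = 34*8 = 272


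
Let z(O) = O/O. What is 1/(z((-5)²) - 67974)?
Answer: -1/67973 ≈ -1.4712e-5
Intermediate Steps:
z(O) = 1
1/(z((-5)²) - 67974) = 1/(1 - 67974) = 1/(-67973) = -1/67973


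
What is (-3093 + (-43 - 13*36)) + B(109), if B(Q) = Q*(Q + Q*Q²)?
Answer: 141166438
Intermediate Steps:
B(Q) = Q*(Q + Q³)
(-3093 + (-43 - 13*36)) + B(109) = (-3093 + (-43 - 13*36)) + (109² + 109⁴) = (-3093 + (-43 - 468)) + (11881 + 141158161) = (-3093 - 511) + 141170042 = -3604 + 141170042 = 141166438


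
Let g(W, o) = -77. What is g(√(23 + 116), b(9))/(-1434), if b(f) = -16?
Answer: 77/1434 ≈ 0.053696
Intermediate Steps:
g(√(23 + 116), b(9))/(-1434) = -77/(-1434) = -77*(-1/1434) = 77/1434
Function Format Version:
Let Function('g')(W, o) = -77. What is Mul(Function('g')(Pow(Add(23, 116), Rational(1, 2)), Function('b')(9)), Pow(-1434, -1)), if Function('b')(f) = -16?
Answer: Rational(77, 1434) ≈ 0.053696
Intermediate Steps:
Mul(Function('g')(Pow(Add(23, 116), Rational(1, 2)), Function('b')(9)), Pow(-1434, -1)) = Mul(-77, Pow(-1434, -1)) = Mul(-77, Rational(-1, 1434)) = Rational(77, 1434)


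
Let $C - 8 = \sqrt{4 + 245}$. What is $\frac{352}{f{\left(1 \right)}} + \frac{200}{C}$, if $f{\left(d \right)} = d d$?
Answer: $\frac{12704}{37} + \frac{40 \sqrt{249}}{37} \approx 360.41$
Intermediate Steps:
$f{\left(d \right)} = d^{2}$
$C = 8 + \sqrt{249}$ ($C = 8 + \sqrt{4 + 245} = 8 + \sqrt{249} \approx 23.78$)
$\frac{352}{f{\left(1 \right)}} + \frac{200}{C} = \frac{352}{1^{2}} + \frac{200}{8 + \sqrt{249}} = \frac{352}{1} + \frac{200}{8 + \sqrt{249}} = 352 \cdot 1 + \frac{200}{8 + \sqrt{249}} = 352 + \frac{200}{8 + \sqrt{249}}$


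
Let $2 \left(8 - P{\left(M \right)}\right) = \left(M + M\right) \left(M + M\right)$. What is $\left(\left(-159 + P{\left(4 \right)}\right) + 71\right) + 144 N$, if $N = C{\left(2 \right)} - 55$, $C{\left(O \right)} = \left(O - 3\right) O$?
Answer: $-8320$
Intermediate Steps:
$P{\left(M \right)} = 8 - 2 M^{2}$ ($P{\left(M \right)} = 8 - \frac{\left(M + M\right) \left(M + M\right)}{2} = 8 - \frac{2 M 2 M}{2} = 8 - \frac{4 M^{2}}{2} = 8 - 2 M^{2}$)
$C{\left(O \right)} = O \left(-3 + O\right)$ ($C{\left(O \right)} = \left(-3 + O\right) O = O \left(-3 + O\right)$)
$N = -57$ ($N = 2 \left(-3 + 2\right) - 55 = 2 \left(-1\right) - 55 = -2 - 55 = -57$)
$\left(\left(-159 + P{\left(4 \right)}\right) + 71\right) + 144 N = \left(\left(-159 + \left(8 - 2 \cdot 4^{2}\right)\right) + 71\right) + 144 \left(-57\right) = \left(\left(-159 + \left(8 - 32\right)\right) + 71\right) - 8208 = \left(\left(-159 - 24\right) + 71\right) - 8208 = \left(-183 + 71\right) - 8208 = -112 - 8208 = -8320$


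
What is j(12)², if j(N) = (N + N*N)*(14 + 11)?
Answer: 15210000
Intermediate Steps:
j(N) = 25*N + 25*N² (j(N) = (N + N²)*25 = 25*N + 25*N²)
j(12)² = (25*12*(1 + 12))² = (25*12*13)² = 3900² = 15210000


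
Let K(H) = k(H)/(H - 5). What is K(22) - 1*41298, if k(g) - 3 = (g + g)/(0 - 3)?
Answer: -2106233/51 ≈ -41299.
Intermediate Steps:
k(g) = 3 - 2*g/3 (k(g) = 3 + (g + g)/(0 - 3) = 3 + (2*g)/(-3) = 3 + (2*g)*(-1/3) = 3 - 2*g/3)
K(H) = (3 - 2*H/3)/(-5 + H) (K(H) = (3 - 2*H/3)/(H - 5) = (3 - 2*H/3)/(-5 + H))
K(22) - 1*41298 = (9 - 2*22)/(3*(-5 + 22)) - 1*41298 = (1/3)*(9 - 44)/17 - 41298 = (1/3)*(1/17)*(-35) - 41298 = -35/51 - 41298 = -2106233/51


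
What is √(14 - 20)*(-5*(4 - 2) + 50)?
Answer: 40*I*√6 ≈ 97.98*I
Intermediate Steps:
√(14 - 20)*(-5*(4 - 2) + 50) = √(-6)*(-5*2 + 50) = (I*√6)*(-10 + 50) = (I*√6)*40 = 40*I*√6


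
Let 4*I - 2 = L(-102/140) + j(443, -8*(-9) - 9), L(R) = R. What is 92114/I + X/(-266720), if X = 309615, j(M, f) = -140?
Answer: -1376445514733/518023584 ≈ -2657.1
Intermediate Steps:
I = -9711/280 (I = ½ + (-102/140 - 140)/4 = ½ + (-102*1/140 - 140)/4 = ½ + (-51/70 - 140)/4 = ½ + (¼)*(-9851/70) = ½ - 9851/280 = -9711/280 ≈ -34.682)
92114/I + X/(-266720) = 92114/(-9711/280) + 309615/(-266720) = 92114*(-280/9711) + 309615*(-1/266720) = -25791920/9711 - 61923/53344 = -1376445514733/518023584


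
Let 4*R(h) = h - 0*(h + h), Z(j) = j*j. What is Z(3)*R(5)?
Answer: 45/4 ≈ 11.250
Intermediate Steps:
Z(j) = j²
R(h) = h/4 (R(h) = (h - 0*(h + h))/4 = (h - 0*2*h)/4 = (h - 1*0)/4 = (h + 0)/4 = h/4)
Z(3)*R(5) = 3²*((¼)*5) = 9*(5/4) = 45/4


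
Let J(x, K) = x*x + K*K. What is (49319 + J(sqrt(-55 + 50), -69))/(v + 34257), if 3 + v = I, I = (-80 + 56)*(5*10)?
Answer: 2575/1574 ≈ 1.6360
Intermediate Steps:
J(x, K) = K**2 + x**2 (J(x, K) = x**2 + K**2 = K**2 + x**2)
I = -1200 (I = -24*50 = -1200)
v = -1203 (v = -3 - 1200 = -1203)
(49319 + J(sqrt(-55 + 50), -69))/(v + 34257) = (49319 + ((-69)**2 + (sqrt(-55 + 50))**2))/(-1203 + 34257) = (49319 + (4761 + (sqrt(-5))**2))/33054 = (49319 + (4761 + (I*sqrt(5))**2))*(1/33054) = (49319 + (4761 - 5))*(1/33054) = (49319 + 4756)*(1/33054) = 54075*(1/33054) = 2575/1574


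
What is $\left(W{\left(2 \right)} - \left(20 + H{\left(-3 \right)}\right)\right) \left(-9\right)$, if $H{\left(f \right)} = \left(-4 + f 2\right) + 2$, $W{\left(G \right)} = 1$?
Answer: $99$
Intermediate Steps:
$H{\left(f \right)} = -2 + 2 f$ ($H{\left(f \right)} = \left(-4 + 2 f\right) + 2 = -2 + 2 f$)
$\left(W{\left(2 \right)} - \left(20 + H{\left(-3 \right)}\right)\right) \left(-9\right) = \left(1 - \left(18 - 6\right)\right) \left(-9\right) = \left(1 - 12\right) \left(-9\right) = \left(-11\right) \left(-9\right) = 99$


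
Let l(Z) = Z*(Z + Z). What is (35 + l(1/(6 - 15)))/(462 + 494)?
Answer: 2837/77436 ≈ 0.036637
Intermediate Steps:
l(Z) = 2*Z² (l(Z) = Z*(2*Z) = 2*Z²)
(35 + l(1/(6 - 15)))/(462 + 494) = (35 + 2*(1/(6 - 15))²)/(462 + 494) = (35 + 2*(1/(-9))²)/956 = (35 + 2*(-⅑)²)*(1/956) = (35 + 2*(1/81))*(1/956) = (35 + 2/81)*(1/956) = (2837/81)*(1/956) = 2837/77436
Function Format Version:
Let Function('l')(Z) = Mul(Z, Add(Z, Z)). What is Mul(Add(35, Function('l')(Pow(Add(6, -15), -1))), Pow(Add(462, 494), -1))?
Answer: Rational(2837, 77436) ≈ 0.036637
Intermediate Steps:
Function('l')(Z) = Mul(2, Pow(Z, 2)) (Function('l')(Z) = Mul(Z, Mul(2, Z)) = Mul(2, Pow(Z, 2)))
Mul(Add(35, Function('l')(Pow(Add(6, -15), -1))), Pow(Add(462, 494), -1)) = Mul(Add(35, Mul(2, Pow(Pow(Add(6, -15), -1), 2))), Pow(Add(462, 494), -1)) = Mul(Add(35, Mul(2, Pow(Pow(-9, -1), 2))), Pow(956, -1)) = Mul(Add(35, Mul(2, Pow(Rational(-1, 9), 2))), Rational(1, 956)) = Mul(Add(35, Mul(2, Rational(1, 81))), Rational(1, 956)) = Mul(Add(35, Rational(2, 81)), Rational(1, 956)) = Mul(Rational(2837, 81), Rational(1, 956)) = Rational(2837, 77436)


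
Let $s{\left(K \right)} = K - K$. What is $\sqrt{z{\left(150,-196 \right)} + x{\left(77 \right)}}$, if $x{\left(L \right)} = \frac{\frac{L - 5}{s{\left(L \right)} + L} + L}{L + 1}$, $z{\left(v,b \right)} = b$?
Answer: $\frac{5 i \sqrt{281363082}}{6006} \approx 13.964 i$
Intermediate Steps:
$s{\left(K \right)} = 0$
$x{\left(L \right)} = \frac{L + \frac{-5 + L}{L}}{1 + L}$ ($x{\left(L \right)} = \frac{\frac{L - 5}{0 + L} + L}{L + 1} = \frac{\frac{-5 + L}{L} + L}{1 + L} = \frac{L + \frac{-5 + L}{L}}{1 + L}$)
$\sqrt{z{\left(150,-196 \right)} + x{\left(77 \right)}} = \sqrt{-196 + \frac{-5 + 77 + 77^{2}}{77 \left(1 + 77\right)}} = \sqrt{-196 + \frac{-5 + 77 + 5929}{77 \cdot 78}} = \sqrt{-196 + \frac{1}{77} \cdot \frac{1}{78} \cdot 6001} = \sqrt{-196 + \frac{6001}{6006}} = \sqrt{- \frac{1171175}{6006}} = \frac{5 i \sqrt{281363082}}{6006}$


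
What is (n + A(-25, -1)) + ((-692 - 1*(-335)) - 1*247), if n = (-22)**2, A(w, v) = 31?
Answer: -89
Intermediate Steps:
n = 484
(n + A(-25, -1)) + ((-692 - 1*(-335)) - 1*247) = (484 + 31) + ((-692 - 1*(-335)) - 1*247) = 515 + ((-692 + 335) - 247) = 515 + (-357 - 247) = 515 - 604 = -89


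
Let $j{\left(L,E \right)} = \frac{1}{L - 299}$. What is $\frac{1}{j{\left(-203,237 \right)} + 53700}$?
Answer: $\frac{502}{26957399} \approx 1.8622 \cdot 10^{-5}$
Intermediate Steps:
$j{\left(L,E \right)} = \frac{1}{-299 + L}$
$\frac{1}{j{\left(-203,237 \right)} + 53700} = \frac{1}{\frac{1}{-299 - 203} + 53700} = \frac{1}{\frac{1}{-502} + 53700} = \frac{1}{- \frac{1}{502} + 53700} = \frac{1}{\frac{26957399}{502}} = \frac{502}{26957399}$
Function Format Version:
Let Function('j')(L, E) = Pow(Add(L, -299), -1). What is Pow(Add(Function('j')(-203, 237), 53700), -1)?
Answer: Rational(502, 26957399) ≈ 1.8622e-5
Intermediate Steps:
Function('j')(L, E) = Pow(Add(-299, L), -1)
Pow(Add(Function('j')(-203, 237), 53700), -1) = Pow(Add(Pow(Add(-299, -203), -1), 53700), -1) = Pow(Add(Pow(-502, -1), 53700), -1) = Pow(Add(Rational(-1, 502), 53700), -1) = Pow(Rational(26957399, 502), -1) = Rational(502, 26957399)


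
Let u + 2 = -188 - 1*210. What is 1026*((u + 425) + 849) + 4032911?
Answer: 4929635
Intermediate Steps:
u = -400 (u = -2 + (-188 - 1*210) = -2 + (-188 - 210) = -2 - 398 = -400)
1026*((u + 425) + 849) + 4032911 = 1026*((-400 + 425) + 849) + 4032911 = 1026*(25 + 849) + 4032911 = 1026*874 + 4032911 = 896724 + 4032911 = 4929635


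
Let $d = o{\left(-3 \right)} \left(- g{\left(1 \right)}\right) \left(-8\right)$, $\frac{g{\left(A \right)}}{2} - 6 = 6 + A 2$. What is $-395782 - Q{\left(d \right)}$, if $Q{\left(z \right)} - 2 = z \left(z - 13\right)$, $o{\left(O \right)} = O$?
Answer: $-856104$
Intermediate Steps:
$g{\left(A \right)} = 24 + 4 A$ ($g{\left(A \right)} = 12 + 2 \left(6 + A 2\right) = 12 + 2 \left(6 + 2 A\right) = 12 + \left(12 + 4 A\right) = 24 + 4 A$)
$d = -672$ ($d = - 3 \left(- (24 + 4 \cdot 1)\right) \left(-8\right) = - 3 \left(- (24 + 4)\right) \left(-8\right) = - 3 \left(\left(-1\right) 28\right) \left(-8\right) = \left(-3\right) \left(-28\right) \left(-8\right) = 84 \left(-8\right) = -672$)
$Q{\left(z \right)} = 2 + z \left(-13 + z\right)$ ($Q{\left(z \right)} = 2 + z \left(z - 13\right) = 2 + z \left(-13 + z\right)$)
$-395782 - Q{\left(d \right)} = -395782 - \left(2 + \left(-672\right)^{2} - -8736\right) = -395782 - \left(2 + 451584 + 8736\right) = -395782 - 460322 = -856104$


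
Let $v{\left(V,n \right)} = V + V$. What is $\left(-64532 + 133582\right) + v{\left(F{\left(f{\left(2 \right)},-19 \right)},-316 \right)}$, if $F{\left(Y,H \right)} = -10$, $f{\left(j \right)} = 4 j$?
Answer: $69030$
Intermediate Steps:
$v{\left(V,n \right)} = 2 V$
$\left(-64532 + 133582\right) + v{\left(F{\left(f{\left(2 \right)},-19 \right)},-316 \right)} = \left(-64532 + 133582\right) + 2 \left(-10\right) = 69050 - 20 = 69030$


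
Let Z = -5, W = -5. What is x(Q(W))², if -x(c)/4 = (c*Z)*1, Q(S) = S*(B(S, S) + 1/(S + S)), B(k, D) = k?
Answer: 260100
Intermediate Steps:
Q(S) = S*(S + 1/(2*S)) (Q(S) = S*(S + 1/(S + S)) = S*(S + 1/(2*S)))
x(c) = 20*c (x(c) = -4*c*(-5) = -4*(-5*c) = -(-20)*c = 20*c)
x(Q(W))² = (20*(½ + (-5)²))² = (20*(½ + 25))² = (20*(51/2))² = 510² = 260100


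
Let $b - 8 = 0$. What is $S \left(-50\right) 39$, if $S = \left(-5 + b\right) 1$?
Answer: $-5850$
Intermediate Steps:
$b = 8$ ($b = 8 + 0 = 8$)
$S = 3$ ($S = \left(-5 + 8\right) 1 = 3 \cdot 1 = 3$)
$S \left(-50\right) 39 = 3 \left(-50\right) 39 = \left(-150\right) 39 = -5850$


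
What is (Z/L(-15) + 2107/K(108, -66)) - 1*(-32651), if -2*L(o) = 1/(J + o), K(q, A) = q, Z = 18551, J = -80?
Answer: 384194935/108 ≈ 3.5574e+6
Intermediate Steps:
L(o) = -1/(2*(-80 + o))
(Z/L(-15) + 2107/K(108, -66)) - 1*(-32651) = (18551/((-1/(-160 + 2*(-15)))) + 2107/108) - 1*(-32651) = (18551/((-1/(-160 - 30))) + 2107*(1/108)) + 32651 = (18551/((-1/(-190))) + 2107/108) + 32651 = (18551/((-1*(-1/190))) + 2107/108) + 32651 = (18551/(1/190) + 2107/108) + 32651 = (18551*190 + 2107/108) + 32651 = (3524690 + 2107/108) + 32651 = 380668627/108 + 32651 = 384194935/108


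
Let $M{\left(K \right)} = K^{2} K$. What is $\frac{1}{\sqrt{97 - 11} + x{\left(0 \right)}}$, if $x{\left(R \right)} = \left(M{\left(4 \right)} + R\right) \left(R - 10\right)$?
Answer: $- \frac{320}{204757} - \frac{\sqrt{86}}{409514} \approx -0.0015855$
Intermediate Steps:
$M{\left(K \right)} = K^{3}$
$x{\left(R \right)} = \left(-10 + R\right) \left(64 + R\right)$ ($x{\left(R \right)} = \left(4^{3} + R\right) \left(R - 10\right) = \left(64 + R\right) \left(-10 + R\right) = \left(-10 + R\right) \left(64 + R\right)$)
$\frac{1}{\sqrt{97 - 11} + x{\left(0 \right)}} = \frac{1}{\sqrt{97 - 11} + \left(-640 + 0^{2} + 54 \cdot 0\right)} = \frac{1}{\sqrt{86} + \left(-640 + 0 + 0\right)} = \frac{1}{\sqrt{86} - 640} = \frac{1}{-640 + \sqrt{86}}$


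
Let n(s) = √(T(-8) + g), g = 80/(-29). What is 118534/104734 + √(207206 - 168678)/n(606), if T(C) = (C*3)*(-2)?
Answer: 59267/52367 + 2*√357889/41 ≈ 30.314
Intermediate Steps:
g = -80/29 (g = 80*(-1/29) = -80/29 ≈ -2.7586)
T(C) = -6*C (T(C) = (3*C)*(-2) = -6*C)
n(s) = 4*√2378/29 (n(s) = √(-6*(-8) - 80/29) = √(48 - 80/29) = √(1312/29) = 4*√2378/29)
118534/104734 + √(207206 - 168678)/n(606) = 118534/104734 + √(207206 - 168678)/((4*√2378/29)) = 118534*(1/104734) + √38528*(√2378/328) = 59267/52367 + (8*√602)*(√2378/328) = 59267/52367 + 2*√357889/41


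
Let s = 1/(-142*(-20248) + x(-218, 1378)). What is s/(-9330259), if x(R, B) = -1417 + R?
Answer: -1/26811254987479 ≈ -3.7298e-14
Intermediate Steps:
s = 1/2873581 (s = 1/(-142*(-20248) + (-1417 - 218)) = 1/(2875216 - 1635) = 1/2873581 ≈ 3.4800e-7)
s/(-9330259) = (1/2873581)/(-9330259) = (1/2873581)*(-1/9330259) = -1/26811254987479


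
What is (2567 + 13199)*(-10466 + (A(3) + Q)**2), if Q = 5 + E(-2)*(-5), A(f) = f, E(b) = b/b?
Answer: -164865062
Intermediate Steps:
E(b) = 1
Q = 0 (Q = 5 + 1*(-5) = 5 - 5 = 0)
(2567 + 13199)*(-10466 + (A(3) + Q)**2) = (2567 + 13199)*(-10466 + (3 + 0)**2) = 15766*(-10466 + 3**2) = 15766*(-10466 + 9) = 15766*(-10457) = -164865062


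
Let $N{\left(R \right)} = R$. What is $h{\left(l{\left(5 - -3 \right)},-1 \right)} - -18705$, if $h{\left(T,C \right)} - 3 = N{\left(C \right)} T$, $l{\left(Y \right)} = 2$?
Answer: $18706$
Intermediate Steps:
$h{\left(T,C \right)} = 3 + C T$
$h{\left(l{\left(5 - -3 \right)},-1 \right)} - -18705 = \left(3 - 2\right) - -18705 = \left(3 - 2\right) + 18705 = 1 + 18705 = 18706$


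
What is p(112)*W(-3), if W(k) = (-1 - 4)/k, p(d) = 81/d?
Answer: 135/112 ≈ 1.2054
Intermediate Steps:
W(k) = -5/k
p(112)*W(-3) = (81/112)*(-5/(-3)) = (81*(1/112))*(-5*(-1/3)) = (81/112)*(5/3) = 135/112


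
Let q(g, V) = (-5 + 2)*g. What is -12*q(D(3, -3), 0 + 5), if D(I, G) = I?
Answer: 108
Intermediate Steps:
q(g, V) = -3*g
-12*q(D(3, -3), 0 + 5) = -(-36)*3 = -12*(-9) = 108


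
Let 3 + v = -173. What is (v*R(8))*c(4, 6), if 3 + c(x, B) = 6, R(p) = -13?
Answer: 6864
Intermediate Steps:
c(x, B) = 3 (c(x, B) = -3 + 6 = 3)
v = -176 (v = -3 - 173 = -176)
(v*R(8))*c(4, 6) = -176*(-13)*3 = 2288*3 = 6864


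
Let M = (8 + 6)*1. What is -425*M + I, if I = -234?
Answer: -6184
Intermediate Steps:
M = 14 (M = 14*1 = 14)
-425*M + I = -425*14 - 234 = -5950 - 234 = -6184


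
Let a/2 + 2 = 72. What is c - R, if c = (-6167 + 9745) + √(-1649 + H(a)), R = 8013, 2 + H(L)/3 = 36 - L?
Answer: -4435 + I*√1967 ≈ -4435.0 + 44.351*I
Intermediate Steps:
a = 140 (a = -4 + 2*72 = -4 + 144 = 140)
H(L) = 102 - 3*L (H(L) = -6 + 3*(36 - L) = -6 + (108 - 3*L) = 102 - 3*L)
c = 3578 + I*√1967 (c = (-6167 + 9745) + √(-1649 + (102 - 3*140)) = 3578 + √(-1649 + (102 - 420)) = 3578 + √(-1649 - 318) = 3578 + √(-1967) = 3578 + I*√1967 ≈ 3578.0 + 44.351*I)
c - R = (3578 + I*√1967) - 1*8013 = (3578 + I*√1967) - 8013 = -4435 + I*√1967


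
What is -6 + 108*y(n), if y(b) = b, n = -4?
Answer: -438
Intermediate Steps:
-6 + 108*y(n) = -6 + 108*(-4) = -6 - 432 = -438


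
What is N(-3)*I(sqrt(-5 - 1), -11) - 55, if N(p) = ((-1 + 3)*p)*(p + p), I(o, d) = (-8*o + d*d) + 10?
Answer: 4661 - 288*I*sqrt(6) ≈ 4661.0 - 705.45*I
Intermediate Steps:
I(o, d) = 10 + d**2 - 8*o (I(o, d) = (-8*o + d**2) + 10 = (d**2 - 8*o) + 10 = 10 + d**2 - 8*o)
N(p) = 4*p**2 (N(p) = (2*p)*(2*p) = 4*p**2)
N(-3)*I(sqrt(-5 - 1), -11) - 55 = (4*(-3)**2)*(10 + (-11)**2 - 8*sqrt(-5 - 1)) - 55 = (4*9)*(10 + 121 - 8*I*sqrt(6)) - 55 = 36*(10 + 121 - 8*I*sqrt(6)) - 55 = 36*(131 - 8*I*sqrt(6)) - 55 = (4716 - 288*I*sqrt(6)) - 55 = 4661 - 288*I*sqrt(6)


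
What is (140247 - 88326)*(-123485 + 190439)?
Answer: 3476318634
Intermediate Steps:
(140247 - 88326)*(-123485 + 190439) = 51921*66954 = 3476318634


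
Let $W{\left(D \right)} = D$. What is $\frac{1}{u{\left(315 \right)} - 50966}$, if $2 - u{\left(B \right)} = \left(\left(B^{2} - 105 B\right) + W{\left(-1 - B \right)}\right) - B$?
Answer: $- \frac{1}{116483} \approx -8.5849 \cdot 10^{-6}$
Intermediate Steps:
$u{\left(B \right)} = 3 - B^{2} + 107 B$ ($u{\left(B \right)} = 2 - \left(\left(\left(B^{2} - 105 B\right) - \left(1 + B\right)\right) - B\right) = 2 - \left(\left(-1 + B^{2} - 106 B\right) - B\right) = 2 - \left(-1 + B^{2} - 107 B\right) = 2 + \left(1 - B^{2} + 107 B\right) = 3 - B^{2} + 107 B$)
$\frac{1}{u{\left(315 \right)} - 50966} = \frac{1}{\left(3 - 315^{2} + 107 \cdot 315\right) - 50966} = \frac{1}{\left(3 - 99225 + 33705\right) - 50966} = \frac{1}{-65517 - 50966} = \frac{1}{-116483} = - \frac{1}{116483}$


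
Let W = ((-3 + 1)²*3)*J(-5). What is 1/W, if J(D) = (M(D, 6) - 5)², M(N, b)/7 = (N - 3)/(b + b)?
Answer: 3/3364 ≈ 0.00089180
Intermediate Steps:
M(N, b) = 7*(-3 + N)/(2*b) (M(N, b) = 7*((N - 3)/(b + b)) = 7*((-3 + N)/((2*b))) = 7*((-3 + N)*(1/(2*b))) = 7*((-3 + N)/(2*b)) = 7*(-3 + N)/(2*b))
J(D) = (-27/4 + 7*D/12)² (J(D) = ((7/2)*(-3 + D)/6 - 5)² = ((7/2)*(⅙)*(-3 + D) - 5)² = ((-7/4 + 7*D/12) - 5)² = (-27/4 + 7*D/12)²)
W = 3364/3 (W = ((-3 + 1)²*3)*((-81 + 7*(-5))²/144) = ((-2)²*3)*((-81 - 35)²/144) = (4*3)*((1/144)*(-116)²) = 12*((1/144)*13456) = 12*(841/9) = 3364/3 ≈ 1121.3)
1/W = 1/(3364/3) = 3/3364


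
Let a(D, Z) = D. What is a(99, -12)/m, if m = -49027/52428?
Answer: -471852/4457 ≈ -105.87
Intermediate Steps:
m = -49027/52428 (m = -49027*1/52428 = -49027/52428 ≈ -0.93513)
a(99, -12)/m = 99/(-49027/52428) = 99*(-52428/49027) = -471852/4457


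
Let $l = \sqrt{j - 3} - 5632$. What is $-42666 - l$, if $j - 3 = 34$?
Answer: $-37034 - \sqrt{34} \approx -37040.0$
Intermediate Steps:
$j = 37$ ($j = 3 + 34 = 37$)
$l = -5632 + \sqrt{34}$ ($l = \sqrt{37 - 3} - 5632 = \sqrt{34} - 5632 = -5632 + \sqrt{34} \approx -5626.2$)
$-42666 - l = -42666 - \left(-5632 + \sqrt{34}\right) = -42666 + \left(5632 - \sqrt{34}\right) = -37034 - \sqrt{34}$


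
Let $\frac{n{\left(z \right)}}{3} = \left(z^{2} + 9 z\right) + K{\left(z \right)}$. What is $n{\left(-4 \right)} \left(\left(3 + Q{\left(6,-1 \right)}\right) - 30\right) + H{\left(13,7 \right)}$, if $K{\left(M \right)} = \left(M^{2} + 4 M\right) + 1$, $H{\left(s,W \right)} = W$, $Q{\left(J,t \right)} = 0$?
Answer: $1546$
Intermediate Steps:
$K{\left(M \right)} = 1 + M^{2} + 4 M$
$n{\left(z \right)} = 3 + 6 z^{2} + 39 z$ ($n{\left(z \right)} = 3 \left(\left(z^{2} + 9 z\right) + \left(1 + z^{2} + 4 z\right)\right) = 3 \left(1 + 2 z^{2} + 13 z\right) = 3 + 6 z^{2} + 39 z$)
$n{\left(-4 \right)} \left(\left(3 + Q{\left(6,-1 \right)}\right) - 30\right) + H{\left(13,7 \right)} = \left(3 + 6 \left(-4\right)^{2} + 39 \left(-4\right)\right) \left(\left(3 + 0\right) - 30\right) + 7 = \left(3 + 6 \cdot 16 - 156\right) \left(3 - 30\right) + 7 = \left(3 + 96 - 156\right) \left(-27\right) + 7 = \left(-57\right) \left(-27\right) + 7 = 1539 + 7 = 1546$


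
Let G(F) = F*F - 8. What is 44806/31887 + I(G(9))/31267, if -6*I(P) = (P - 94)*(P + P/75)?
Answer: 35230123972/24925270725 ≈ 1.4134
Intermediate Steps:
G(F) = -8 + F² (G(F) = F² - 8 = -8 + F²)
I(P) = -38*P*(-94 + P)/225 (I(P) = -(P - 94)*(P + P/75)/6 = -(-94 + P)*(P + P*(1/75))/6 = -(-94 + P)*(P + P/75)/6 = -(-94 + P)*76*P/75/6 = -38*P*(-94 + P)/225)
44806/31887 + I(G(9))/31267 = 44806/31887 + (38*(-8 + 9²)*(94 - (-8 + 9²))/225)/31267 = 44806*(1/31887) + (38*(-8 + 81)*(94 - (-8 + 81))/225)*(1/31267) = 44806/31887 + ((38/225)*73*(94 - 1*73))*(1/31267) = 44806/31887 + ((38/225)*73*(94 - 73))*(1/31267) = 44806/31887 + ((38/225)*73*21)*(1/31267) = 44806/31887 + (19418/75)*(1/31267) = 44806/31887 + 19418/2345025 = 35230123972/24925270725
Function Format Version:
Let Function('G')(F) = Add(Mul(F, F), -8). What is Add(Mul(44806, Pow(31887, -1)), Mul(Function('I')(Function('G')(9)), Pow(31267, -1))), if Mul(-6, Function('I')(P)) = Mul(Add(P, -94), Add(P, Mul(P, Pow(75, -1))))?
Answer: Rational(35230123972, 24925270725) ≈ 1.4134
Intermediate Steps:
Function('G')(F) = Add(-8, Pow(F, 2)) (Function('G')(F) = Add(Pow(F, 2), -8) = Add(-8, Pow(F, 2)))
Function('I')(P) = Mul(Rational(-38, 225), P, Add(-94, P)) (Function('I')(P) = Mul(Rational(-1, 6), Mul(Add(P, -94), Add(P, Mul(P, Pow(75, -1))))) = Mul(Rational(-1, 6), Mul(Add(-94, P), Add(P, Mul(P, Rational(1, 75))))) = Mul(Rational(-1, 6), Mul(Add(-94, P), Add(P, Mul(Rational(1, 75), P)))) = Mul(Rational(-1, 6), Mul(Add(-94, P), Mul(Rational(76, 75), P))) = Mul(Rational(-1, 6), Mul(Rational(76, 75), P, Add(-94, P))) = Mul(Rational(-38, 225), P, Add(-94, P)))
Add(Mul(44806, Pow(31887, -1)), Mul(Function('I')(Function('G')(9)), Pow(31267, -1))) = Add(Mul(44806, Pow(31887, -1)), Mul(Mul(Rational(38, 225), Add(-8, Pow(9, 2)), Add(94, Mul(-1, Add(-8, Pow(9, 2))))), Pow(31267, -1))) = Add(Mul(44806, Rational(1, 31887)), Mul(Mul(Rational(38, 225), Add(-8, 81), Add(94, Mul(-1, Add(-8, 81)))), Rational(1, 31267))) = Add(Rational(44806, 31887), Mul(Mul(Rational(38, 225), 73, Add(94, Mul(-1, 73))), Rational(1, 31267))) = Add(Rational(44806, 31887), Mul(Mul(Rational(38, 225), 73, Add(94, -73)), Rational(1, 31267))) = Add(Rational(44806, 31887), Mul(Mul(Rational(38, 225), 73, 21), Rational(1, 31267))) = Add(Rational(44806, 31887), Mul(Rational(19418, 75), Rational(1, 31267))) = Add(Rational(44806, 31887), Rational(19418, 2345025)) = Rational(35230123972, 24925270725)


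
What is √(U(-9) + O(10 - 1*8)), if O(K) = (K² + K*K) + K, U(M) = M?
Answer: 1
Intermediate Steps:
O(K) = K + 2*K² (O(K) = (K² + K²) + K = 2*K² + K = K + 2*K²)
√(U(-9) + O(10 - 1*8)) = √(-9 + (10 - 1*8)*(1 + 2*(10 - 1*8))) = √(-9 + (10 - 8)*(1 + 2*(10 - 8))) = √(-9 + 2*(1 + 2*2)) = √(-9 + 2*(1 + 4)) = √(-9 + 2*5) = √(-9 + 10) = √1 = 1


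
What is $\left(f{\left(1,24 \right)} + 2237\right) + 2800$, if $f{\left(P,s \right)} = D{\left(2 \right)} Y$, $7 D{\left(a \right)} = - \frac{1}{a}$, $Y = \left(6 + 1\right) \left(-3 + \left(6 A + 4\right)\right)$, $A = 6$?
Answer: $\frac{10037}{2} \approx 5018.5$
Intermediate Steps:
$Y = 259$ ($Y = \left(6 + 1\right) \left(-3 + \left(6 \cdot 6 + 4\right)\right) = 7 \left(-3 + \left(36 + 4\right)\right) = 7 \left(-3 + 40\right) = 7 \cdot 37 = 259$)
$D{\left(a \right)} = - \frac{1}{7 a}$ ($D{\left(a \right)} = \frac{\left(-1\right) \frac{1}{a}}{7} = - \frac{1}{7 a}$)
$f{\left(P,s \right)} = - \frac{37}{2}$ ($f{\left(P,s \right)} = - \frac{1}{7 \cdot 2} \cdot 259 = \left(- \frac{1}{7}\right) \frac{1}{2} \cdot 259 = \left(- \frac{1}{14}\right) 259 = - \frac{37}{2}$)
$\left(f{\left(1,24 \right)} + 2237\right) + 2800 = \left(- \frac{37}{2} + 2237\right) + 2800 = \frac{4437}{2} + 2800 = \frac{10037}{2}$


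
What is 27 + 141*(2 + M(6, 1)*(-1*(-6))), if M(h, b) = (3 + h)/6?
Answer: 1578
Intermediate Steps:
M(h, b) = ½ + h/6 (M(h, b) = (3 + h)*(⅙) = ½ + h/6)
27 + 141*(2 + M(6, 1)*(-1*(-6))) = 27 + 141*(2 + (½ + (⅙)*6)*(-1*(-6))) = 27 + 141*(2 + (½ + 1)*6) = 27 + 141*(2 + (3/2)*6) = 27 + 141*(2 + 9) = 27 + 141*11 = 27 + 1551 = 1578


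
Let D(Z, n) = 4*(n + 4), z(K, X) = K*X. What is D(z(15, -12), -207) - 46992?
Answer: -47804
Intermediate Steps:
D(Z, n) = 16 + 4*n (D(Z, n) = 4*(4 + n) = 16 + 4*n)
D(z(15, -12), -207) - 46992 = (16 + 4*(-207)) - 46992 = (16 - 828) - 46992 = -812 - 46992 = -47804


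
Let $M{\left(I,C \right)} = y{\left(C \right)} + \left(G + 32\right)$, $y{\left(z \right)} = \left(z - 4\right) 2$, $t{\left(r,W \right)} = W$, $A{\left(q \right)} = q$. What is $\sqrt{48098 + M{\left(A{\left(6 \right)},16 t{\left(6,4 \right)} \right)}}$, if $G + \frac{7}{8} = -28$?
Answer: $\frac{97 \sqrt{82}}{4} \approx 219.59$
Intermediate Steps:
$G = - \frac{231}{8}$ ($G = - \frac{7}{8} - 28 = - \frac{231}{8} \approx -28.875$)
$y{\left(z \right)} = -8 + 2 z$ ($y{\left(z \right)} = \left(-4 + z\right) 2 = -8 + 2 z$)
$M{\left(I,C \right)} = - \frac{39}{8} + 2 C$ ($M{\left(I,C \right)} = \left(-8 + 2 C\right) + \left(- \frac{231}{8} + 32\right) = \left(-8 + 2 C\right) + \frac{25}{8} = - \frac{39}{8} + 2 C$)
$\sqrt{48098 + M{\left(A{\left(6 \right)},16 t{\left(6,4 \right)} \right)}} = \sqrt{48098 - \left(\frac{39}{8} - 2 \cdot 16 \cdot 4\right)} = \sqrt{48098 + \left(- \frac{39}{8} + 2 \cdot 64\right)} = \sqrt{48098 + \left(- \frac{39}{8} + 128\right)} = \sqrt{48098 + \frac{985}{8}} = \sqrt{\frac{385769}{8}} = \frac{97 \sqrt{82}}{4}$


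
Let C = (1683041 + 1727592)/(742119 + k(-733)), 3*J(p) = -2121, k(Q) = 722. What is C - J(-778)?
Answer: 528599220/742841 ≈ 711.59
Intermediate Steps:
J(p) = -707 (J(p) = (1/3)*(-2121) = -707)
C = 3410633/742841 (C = (1683041 + 1727592)/(742119 + 722) = 3410633/742841 ≈ 4.5913)
C - J(-778) = 3410633/742841 - 1*(-707) = 3410633/742841 + 707 = 528599220/742841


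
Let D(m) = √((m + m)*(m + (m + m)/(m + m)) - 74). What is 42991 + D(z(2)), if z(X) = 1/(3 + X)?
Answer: 42991 + I*√1838/5 ≈ 42991.0 + 8.5744*I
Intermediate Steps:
D(m) = √(-74 + 2*m*(1 + m)) (D(m) = √((2*m)*(m + (2*m)/((2*m))) - 74) = √((2*m)*(m + (2*m)*(1/(2*m))) - 74) = √((2*m)*(m + 1) - 74) = √((2*m)*(1 + m) - 74) = √(2*m*(1 + m) - 74) = √(-74 + 2*m*(1 + m)))
42991 + D(z(2)) = 42991 + √(-74 + 2/(3 + 2) + 2*(1/(3 + 2))²) = 42991 + √(-74 + 2/5 + 2*(1/5)²) = 42991 + √(-74 + 2*(⅕) + 2*(⅕)²) = 42991 + √(-74 + ⅖ + 2*(1/25)) = 42991 + √(-74 + ⅖ + 2/25) = 42991 + √(-1838/25) = 42991 + I*√1838/5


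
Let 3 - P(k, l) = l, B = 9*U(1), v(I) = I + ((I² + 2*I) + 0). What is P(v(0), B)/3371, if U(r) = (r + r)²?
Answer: -33/3371 ≈ -0.0097894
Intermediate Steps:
U(r) = 4*r² (U(r) = (2*r)² = 4*r²)
v(I) = I² + 3*I (v(I) = I + (I² + 2*I) = I² + 3*I)
B = 36 (B = 9*(4*1²) = 9*(4*1) = 9*4 = 36)
P(k, l) = 3 - l
P(v(0), B)/3371 = (3 - 1*36)/3371 = (3 - 36)*(1/3371) = -33*1/3371 = -33/3371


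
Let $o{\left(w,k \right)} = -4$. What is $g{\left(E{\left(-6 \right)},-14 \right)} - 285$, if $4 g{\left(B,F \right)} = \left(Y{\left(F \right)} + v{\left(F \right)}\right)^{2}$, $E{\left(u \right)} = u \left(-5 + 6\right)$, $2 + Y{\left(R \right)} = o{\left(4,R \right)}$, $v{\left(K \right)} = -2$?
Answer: $-269$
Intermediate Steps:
$Y{\left(R \right)} = -6$ ($Y{\left(R \right)} = -2 - 4 = -6$)
$E{\left(u \right)} = u$ ($E{\left(u \right)} = u 1 = u$)
$g{\left(B,F \right)} = 16$ ($g{\left(B,F \right)} = \frac{\left(-6 - 2\right)^{2}}{4} = \frac{\left(-8\right)^{2}}{4} = \frac{1}{4} \cdot 64 = 16$)
$g{\left(E{\left(-6 \right)},-14 \right)} - 285 = 16 - 285 = -269$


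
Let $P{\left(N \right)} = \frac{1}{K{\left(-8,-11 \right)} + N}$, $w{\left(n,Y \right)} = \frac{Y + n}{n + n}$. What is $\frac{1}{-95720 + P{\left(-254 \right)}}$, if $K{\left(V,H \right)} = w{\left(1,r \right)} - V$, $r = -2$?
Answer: $- \frac{493}{47189962} \approx -1.0447 \cdot 10^{-5}$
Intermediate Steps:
$w{\left(n,Y \right)} = \frac{Y + n}{2 n}$
$K{\left(V,H \right)} = - \frac{1}{2} - V$ ($K{\left(V,H \right)} = \frac{-2 + 1}{2 \cdot 1} - V = \frac{1}{2} \cdot 1 \left(-1\right) - V = - \frac{1}{2} - V$)
$P{\left(N \right)} = \frac{1}{\frac{15}{2} + N}$ ($P{\left(N \right)} = \frac{1}{\left(- \frac{1}{2} - -8\right) + N} = \frac{1}{\left(- \frac{1}{2} + 8\right) + N} = \frac{1}{\frac{15}{2} + N}$)
$\frac{1}{-95720 + P{\left(-254 \right)}} = \frac{1}{-95720 + \frac{2}{15 + 2 \left(-254\right)}} = \frac{1}{-95720 + \frac{2}{15 - 508}} = \frac{1}{-95720 + \frac{2}{-493}} = \frac{1}{-95720 + 2 \left(- \frac{1}{493}\right)} = \frac{1}{-95720 - \frac{2}{493}} = \frac{1}{- \frac{47189962}{493}} = - \frac{493}{47189962}$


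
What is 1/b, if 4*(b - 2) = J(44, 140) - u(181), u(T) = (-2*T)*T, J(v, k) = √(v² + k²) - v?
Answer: 65486/1072098665 - 4*√1346/1072098665 ≈ 6.0945e-5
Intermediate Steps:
J(v, k) = √(k² + v²) - v
u(T) = -2*T²
b = 32743/2 + √1346 (b = 2 + ((√(140² + 44²) - 1*44) - (-2)*181²)/4 = 2 + ((√(19600 + 1936) - 44) - (-2)*32761)/4 = 2 + ((√21536 - 44) - 1*(-65522))/4 = 2 + ((4*√1346 - 44) + 65522)/4 = 2 + ((-44 + 4*√1346) + 65522)/4 = 2 + (65478 + 4*√1346)/4 = 2 + (32739/2 + √1346) = 32743/2 + √1346 ≈ 16408.)
1/b = 1/(32743/2 + √1346)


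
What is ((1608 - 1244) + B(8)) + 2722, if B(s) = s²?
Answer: 3150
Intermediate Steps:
((1608 - 1244) + B(8)) + 2722 = ((1608 - 1244) + 8²) + 2722 = (364 + 64) + 2722 = 428 + 2722 = 3150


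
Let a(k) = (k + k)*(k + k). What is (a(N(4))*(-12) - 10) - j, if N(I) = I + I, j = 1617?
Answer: -4699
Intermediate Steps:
N(I) = 2*I
a(k) = 4*k² (a(k) = (2*k)*(2*k) = 4*k²)
(a(N(4))*(-12) - 10) - j = ((4*(2*4)²)*(-12) - 10) - 1*1617 = ((4*8²)*(-12) - 10) - 1617 = ((4*64)*(-12) - 10) - 1617 = (256*(-12) - 10) - 1617 = (-3072 - 10) - 1617 = -3082 - 1617 = -4699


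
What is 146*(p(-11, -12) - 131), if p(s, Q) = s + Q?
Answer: -22484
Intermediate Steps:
p(s, Q) = Q + s
146*(p(-11, -12) - 131) = 146*((-12 - 11) - 131) = 146*(-23 - 131) = 146*(-154) = -22484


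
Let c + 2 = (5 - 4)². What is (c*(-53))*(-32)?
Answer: -1696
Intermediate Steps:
c = -1 (c = -2 + (5 - 4)² = -2 + 1² = -2 + 1 = -1)
(c*(-53))*(-32) = -1*(-53)*(-32) = 53*(-32) = -1696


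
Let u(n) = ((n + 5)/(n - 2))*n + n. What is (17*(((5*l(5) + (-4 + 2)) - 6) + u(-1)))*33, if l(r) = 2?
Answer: 1309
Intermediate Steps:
u(n) = n + n*(5 + n)/(-2 + n) (u(n) = ((5 + n)/(-2 + n))*n + n = n*(5 + n)/(-2 + n) + n = n + n*(5 + n)/(-2 + n))
(17*(((5*l(5) + (-4 + 2)) - 6) + u(-1)))*33 = (17*(((5*2 + (-4 + 2)) - 6) - (3 + 2*(-1))/(-2 - 1)))*33 = (17*(((10 - 2) - 6) - 1*(3 - 2)/(-3)))*33 = (17*((8 - 6) - 1*(-⅓)*1))*33 = (17*(2 + ⅓))*33 = (17*(7/3))*33 = (119/3)*33 = 1309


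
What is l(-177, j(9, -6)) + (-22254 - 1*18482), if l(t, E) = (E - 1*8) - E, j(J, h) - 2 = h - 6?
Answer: -40744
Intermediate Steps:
j(J, h) = -4 + h (j(J, h) = 2 + (h - 6) = 2 + (-6 + h) = -4 + h)
l(t, E) = -8 (l(t, E) = (E - 8) - E = (-8 + E) - E = -8)
l(-177, j(9, -6)) + (-22254 - 1*18482) = -8 + (-22254 - 1*18482) = -8 + (-22254 - 18482) = -8 - 40736 = -40744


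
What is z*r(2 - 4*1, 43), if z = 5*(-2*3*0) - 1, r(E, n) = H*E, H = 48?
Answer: 96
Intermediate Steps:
r(E, n) = 48*E
z = -1 (z = 5*(-6*0) - 1 = 5*0 - 1 = 0 - 1 = -1)
z*r(2 - 4*1, 43) = -48*(2 - 4*1) = -48*(2 - 4) = -48*(-2) = -1*(-96) = 96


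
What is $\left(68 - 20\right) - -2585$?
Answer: $2633$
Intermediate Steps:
$\left(68 - 20\right) - -2585 = \left(68 - 20\right) + 2585 = 48 + 2585 = 2633$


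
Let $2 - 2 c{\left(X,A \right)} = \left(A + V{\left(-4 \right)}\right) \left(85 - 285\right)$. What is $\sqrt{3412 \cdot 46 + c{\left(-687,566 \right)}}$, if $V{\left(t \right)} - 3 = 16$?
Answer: $7 \sqrt{4397} \approx 464.17$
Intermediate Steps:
$V{\left(t \right)} = 19$ ($V{\left(t \right)} = 3 + 16 = 19$)
$c{\left(X,A \right)} = 1901 + 100 A$ ($c{\left(X,A \right)} = 1 - \frac{\left(A + 19\right) \left(85 - 285\right)}{2} = 1 - \frac{\left(19 + A\right) \left(-200\right)}{2} = 1 - \frac{-3800 - 200 A}{2} = 1 + \left(1900 + 100 A\right) = 1901 + 100 A$)
$\sqrt{3412 \cdot 46 + c{\left(-687,566 \right)}} = \sqrt{3412 \cdot 46 + \left(1901 + 100 \cdot 566\right)} = \sqrt{156952 + \left(1901 + 56600\right)} = \sqrt{156952 + 58501} = \sqrt{215453} = 7 \sqrt{4397}$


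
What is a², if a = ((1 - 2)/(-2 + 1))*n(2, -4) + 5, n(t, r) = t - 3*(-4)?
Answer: 361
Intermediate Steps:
n(t, r) = 12 + t (n(t, r) = t + 12 = 12 + t)
a = 19 (a = ((1 - 2)/(-2 + 1))*(12 + 2) + 5 = -1/(-1)*14 + 5 = -1*(-1)*14 + 5 = 1*14 + 5 = 14 + 5 = 19)
a² = 19² = 361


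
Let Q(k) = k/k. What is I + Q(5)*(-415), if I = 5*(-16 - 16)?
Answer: -575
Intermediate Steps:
Q(k) = 1
I = -160 (I = 5*(-32) = -160)
I + Q(5)*(-415) = -160 + 1*(-415) = -160 - 415 = -575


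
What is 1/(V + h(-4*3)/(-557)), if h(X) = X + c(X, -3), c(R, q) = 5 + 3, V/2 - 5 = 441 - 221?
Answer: 557/250654 ≈ 0.0022222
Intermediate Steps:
V = 450 (V = 10 + 2*(441 - 221) = 10 + 2*220 = 10 + 440 = 450)
c(R, q) = 8
h(X) = 8 + X (h(X) = X + 8 = 8 + X)
1/(V + h(-4*3)/(-557)) = 1/(450 + (8 - 4*3)/(-557)) = 1/(450 + (8 - 12)*(-1/557)) = 1/(450 - 4*(-1/557)) = 1/(450 + 4/557) = 1/(250654/557) = 557/250654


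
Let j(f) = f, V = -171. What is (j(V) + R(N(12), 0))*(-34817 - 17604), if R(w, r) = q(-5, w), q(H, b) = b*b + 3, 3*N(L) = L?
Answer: 7967992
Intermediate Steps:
N(L) = L/3
q(H, b) = 3 + b**2 (q(H, b) = b**2 + 3 = 3 + b**2)
R(w, r) = 3 + w**2
(j(V) + R(N(12), 0))*(-34817 - 17604) = (-171 + (3 + ((1/3)*12)**2))*(-34817 - 17604) = (-171 + (3 + 4**2))*(-52421) = (-171 + (3 + 16))*(-52421) = (-171 + 19)*(-52421) = -152*(-52421) = 7967992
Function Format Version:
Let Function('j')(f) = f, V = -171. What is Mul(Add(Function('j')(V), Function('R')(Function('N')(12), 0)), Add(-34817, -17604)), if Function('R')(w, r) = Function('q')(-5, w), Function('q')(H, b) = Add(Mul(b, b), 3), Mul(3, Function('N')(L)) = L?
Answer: 7967992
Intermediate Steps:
Function('N')(L) = Mul(Rational(1, 3), L)
Function('q')(H, b) = Add(3, Pow(b, 2)) (Function('q')(H, b) = Add(Pow(b, 2), 3) = Add(3, Pow(b, 2)))
Function('R')(w, r) = Add(3, Pow(w, 2))
Mul(Add(Function('j')(V), Function('R')(Function('N')(12), 0)), Add(-34817, -17604)) = Mul(Add(-171, Add(3, Pow(Mul(Rational(1, 3), 12), 2))), Add(-34817, -17604)) = Mul(Add(-171, Add(3, Pow(4, 2))), -52421) = Mul(Add(-171, Add(3, 16)), -52421) = Mul(Add(-171, 19), -52421) = Mul(-152, -52421) = 7967992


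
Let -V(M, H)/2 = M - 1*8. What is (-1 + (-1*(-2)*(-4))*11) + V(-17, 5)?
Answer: -39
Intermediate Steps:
V(M, H) = 16 - 2*M (V(M, H) = -2*(M - 1*8) = -2*(M - 8) = -2*(-8 + M) = 16 - 2*M)
(-1 + (-1*(-2)*(-4))*11) + V(-17, 5) = (-1 + (-1*(-2)*(-4))*11) + (16 - 2*(-17)) = (-1 + (2*(-4))*11) + (16 + 34) = (-1 - 8*11) + 50 = (-1 - 88) + 50 = -89 + 50 = -39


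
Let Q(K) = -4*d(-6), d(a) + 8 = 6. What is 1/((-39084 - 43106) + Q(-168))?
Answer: -1/82182 ≈ -1.2168e-5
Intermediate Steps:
d(a) = -2 (d(a) = -8 + 6 = -2)
Q(K) = 8 (Q(K) = -4*(-2) = 8)
1/((-39084 - 43106) + Q(-168)) = 1/((-39084 - 43106) + 8) = 1/(-82190 + 8) = 1/(-82182) = -1/82182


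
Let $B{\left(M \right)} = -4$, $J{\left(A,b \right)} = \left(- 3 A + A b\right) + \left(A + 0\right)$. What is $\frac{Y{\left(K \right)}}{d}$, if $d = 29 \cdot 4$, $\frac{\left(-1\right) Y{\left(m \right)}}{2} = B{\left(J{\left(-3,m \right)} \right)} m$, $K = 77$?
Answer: $\frac{154}{29} \approx 5.3103$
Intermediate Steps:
$J{\left(A,b \right)} = - 2 A + A b$ ($J{\left(A,b \right)} = \left(- 3 A + A b\right) + A = - 2 A + A b$)
$Y{\left(m \right)} = 8 m$ ($Y{\left(m \right)} = - 2 \left(- 4 m\right) = 8 m$)
$d = 116$
$\frac{Y{\left(K \right)}}{d} = \frac{8 \cdot 77}{116} = 616 \cdot \frac{1}{116} = \frac{154}{29}$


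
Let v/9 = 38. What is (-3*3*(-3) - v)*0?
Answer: 0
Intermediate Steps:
v = 342 (v = 9*38 = 342)
(-3*3*(-3) - v)*0 = (-3*3*(-3) - 1*342)*0 = (-9*(-3) - 342)*0 = (27 - 342)*0 = -315*0 = 0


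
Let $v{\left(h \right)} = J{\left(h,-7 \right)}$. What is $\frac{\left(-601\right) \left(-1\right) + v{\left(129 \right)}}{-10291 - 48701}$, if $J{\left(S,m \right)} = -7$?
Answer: $- \frac{99}{9832} \approx -0.010069$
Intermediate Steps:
$v{\left(h \right)} = -7$
$\frac{\left(-601\right) \left(-1\right) + v{\left(129 \right)}}{-10291 - 48701} = \frac{\left(-601\right) \left(-1\right) - 7}{-10291 - 48701} = \frac{601 - 7}{-58992} = 594 \left(- \frac{1}{58992}\right) = - \frac{99}{9832}$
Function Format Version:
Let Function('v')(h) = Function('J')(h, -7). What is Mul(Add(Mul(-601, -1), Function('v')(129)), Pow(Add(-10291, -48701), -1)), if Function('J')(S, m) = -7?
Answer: Rational(-99, 9832) ≈ -0.010069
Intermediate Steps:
Function('v')(h) = -7
Mul(Add(Mul(-601, -1), Function('v')(129)), Pow(Add(-10291, -48701), -1)) = Mul(Add(Mul(-601, -1), -7), Pow(Add(-10291, -48701), -1)) = Mul(Add(601, -7), Pow(-58992, -1)) = Mul(594, Rational(-1, 58992)) = Rational(-99, 9832)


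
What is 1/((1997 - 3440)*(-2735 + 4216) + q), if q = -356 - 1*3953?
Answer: -1/2141392 ≈ -4.6699e-7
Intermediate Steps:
q = -4309 (q = -356 - 3953 = -4309)
1/((1997 - 3440)*(-2735 + 4216) + q) = 1/((1997 - 3440)*(-2735 + 4216) - 4309) = 1/(-1443*1481 - 4309) = 1/(-2137083 - 4309) = 1/(-2141392) = -1/2141392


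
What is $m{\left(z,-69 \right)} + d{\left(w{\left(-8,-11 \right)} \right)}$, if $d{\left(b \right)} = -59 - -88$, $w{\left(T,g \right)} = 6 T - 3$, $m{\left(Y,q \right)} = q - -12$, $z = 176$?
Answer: $-28$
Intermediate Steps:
$m{\left(Y,q \right)} = 12 + q$ ($m{\left(Y,q \right)} = q + 12 = 12 + q$)
$w{\left(T,g \right)} = -3 + 6 T$
$d{\left(b \right)} = 29$ ($d{\left(b \right)} = -59 + 88 = 29$)
$m{\left(z,-69 \right)} + d{\left(w{\left(-8,-11 \right)} \right)} = \left(12 - 69\right) + 29 = -57 + 29 = -28$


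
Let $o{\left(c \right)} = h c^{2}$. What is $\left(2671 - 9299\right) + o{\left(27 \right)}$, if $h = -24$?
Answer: $-24124$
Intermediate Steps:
$o{\left(c \right)} = - 24 c^{2}$
$\left(2671 - 9299\right) + o{\left(27 \right)} = \left(2671 - 9299\right) - 24 \cdot 27^{2} = -6628 - 17496 = -24124$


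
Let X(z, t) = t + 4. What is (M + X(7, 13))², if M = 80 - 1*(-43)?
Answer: 19600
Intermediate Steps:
X(z, t) = 4 + t
M = 123 (M = 80 + 43 = 123)
(M + X(7, 13))² = (123 + (4 + 13))² = (123 + 17)² = 140² = 19600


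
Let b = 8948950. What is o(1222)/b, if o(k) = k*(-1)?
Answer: -611/4474475 ≈ -0.00013655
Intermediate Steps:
o(k) = -k
o(1222)/b = -1*1222/8948950 = -1222*1/8948950 = -611/4474475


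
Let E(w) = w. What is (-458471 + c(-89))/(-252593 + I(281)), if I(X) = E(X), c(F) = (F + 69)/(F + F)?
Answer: 13601303/7485256 ≈ 1.8171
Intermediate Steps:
c(F) = (69 + F)/(2*F) (c(F) = (69 + F)/((2*F)) = (69 + F)*(1/(2*F)) = (69 + F)/(2*F))
I(X) = X
(-458471 + c(-89))/(-252593 + I(281)) = (-458471 + (½)*(69 - 89)/(-89))/(-252593 + 281) = (-458471 + (½)*(-1/89)*(-20))/(-252312) = (-458471 + 10/89)*(-1/252312) = -40803909/89*(-1/252312) = 13601303/7485256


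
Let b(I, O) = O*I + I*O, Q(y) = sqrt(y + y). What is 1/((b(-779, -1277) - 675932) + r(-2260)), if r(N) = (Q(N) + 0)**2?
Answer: 1/1309114 ≈ 7.6388e-7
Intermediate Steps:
Q(y) = sqrt(2)*sqrt(y) (Q(y) = sqrt(2*y) = sqrt(2)*sqrt(y))
b(I, O) = 2*I*O (b(I, O) = I*O + I*O = 2*I*O)
r(N) = 2*N (r(N) = (sqrt(2)*sqrt(N) + 0)**2 = (sqrt(2)*sqrt(N))**2 = 2*N)
1/((b(-779, -1277) - 675932) + r(-2260)) = 1/((2*(-779)*(-1277) - 675932) + 2*(-2260)) = 1/((1989566 - 675932) - 4520) = 1/(1313634 - 4520) = 1/1309114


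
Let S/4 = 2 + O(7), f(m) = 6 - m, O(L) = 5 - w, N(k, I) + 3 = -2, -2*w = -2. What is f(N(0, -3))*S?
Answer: 264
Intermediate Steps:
w = 1 (w = -½*(-2) = 1)
N(k, I) = -5 (N(k, I) = -3 - 2 = -5)
O(L) = 4 (O(L) = 5 - 1*1 = 5 - 1 = 4)
S = 24 (S = 4*(2 + 4) = 4*6 = 24)
f(N(0, -3))*S = (6 - 1*(-5))*24 = (6 + 5)*24 = 11*24 = 264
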